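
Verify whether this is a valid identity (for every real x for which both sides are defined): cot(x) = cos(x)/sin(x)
Yes, this is an identity.

Claim: cot(x) = cos(x)/sin(x).
Reasoning: cot(x) is defined as 1/tan(x) = 1/(sin(x)/cos(x)) = cos(x)/sin(x), wherever sin(x) ≠ 0.
So the two sides agree for every real x for which both sides are defined.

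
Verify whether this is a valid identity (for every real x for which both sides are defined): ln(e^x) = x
Claim: ln(e^x) = x.
Reasoning: ln is the inverse of the exponential: ln(e^x) asks for the exponent p with e^p = e^x, and since e^p is one-to-one that exponent is p = x.
So the two sides agree for every real x for which both sides are defined.

Conclusion: Yes, this is an identity.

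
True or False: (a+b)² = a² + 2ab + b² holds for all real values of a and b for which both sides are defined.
Claim: (a+b)² = a² + 2ab + b².
Reasoning: Expand: (a+b)² = (a+b)(a+b) = a·a + a·b + b·a + b·b = a² + 2ab + b².
So the two sides agree for all real values of a and b for which both sides are defined.

Conclusion: True.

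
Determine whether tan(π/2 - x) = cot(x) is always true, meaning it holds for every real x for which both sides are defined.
Claim: tan(π/2 - x) = cot(x).
Reasoning: tan(π/2 - x) = sin(π/2 - x)/cos(π/2 - x) = cos(x)/sin(x) = cot(x), using the cofunction identities sin(π/2 - x) = cos(x) and cos(π/2 - x) = sin(x).
So the two sides agree for every real x for which both sides are defined.

Conclusion: Yes, this is an identity.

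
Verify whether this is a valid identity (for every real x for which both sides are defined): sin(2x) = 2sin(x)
Claim: sin(2x) = 2sin(x).
Test a specific point where both sides are defined: x = π/2.
LHS = sin(2x) ≈ 0.0000
RHS = 2sin(x) ≈ 2.0000
Since 0.0000 ≠ 2.0000, the equation fails at this point, so it cannot hold for every real x for which both sides are defined.
The correct double-angle formula is sin(2x) = 2sin(x)cos(x).

Conclusion: No, this is NOT an identity.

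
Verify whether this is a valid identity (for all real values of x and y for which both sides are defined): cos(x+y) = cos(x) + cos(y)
Claim: cos(x+y) = cos(x) + cos(y).
Test a specific point where both sides are defined: x = π/3, y = π/4.
LHS = cos(x+y) ≈ -0.2588
RHS = cos(x) + cos(y) ≈ 1.2071
Since -0.2588 ≠ 1.2071, the equation fails at this point, so it cannot hold for all real values of x and y for which both sides are defined.
The correct expansion is cos(x+y) = cos(x)cos(y) - sin(x)sin(y); cosine is not additive.

Conclusion: No, this is NOT an identity.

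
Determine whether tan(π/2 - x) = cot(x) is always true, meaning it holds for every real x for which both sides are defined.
Claim: tan(π/2 - x) = cot(x).
Reasoning: tan(π/2 - x) = sin(π/2 - x)/cos(π/2 - x) = cos(x)/sin(x) = cot(x), using the cofunction identities sin(π/2 - x) = cos(x) and cos(π/2 - x) = sin(x).
So the two sides agree for every real x for which both sides are defined.

Conclusion: Yes, this is an identity.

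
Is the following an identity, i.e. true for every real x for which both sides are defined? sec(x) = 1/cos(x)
Claim: sec(x) = 1/cos(x).
Reasoning: sec(x) is by definition the reciprocal of cos(x), wherever cos(x) ≠ 0.
So the two sides agree for every real x for which both sides are defined.

Conclusion: Yes, this is an identity.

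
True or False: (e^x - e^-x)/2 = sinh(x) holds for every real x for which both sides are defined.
Claim: (e^x - e^-x)/2 = sinh(x).
Reasoning: This is exactly the definition of the hyperbolic sine: sinh(x) := (e^x - e^-x)/2.
So the two sides agree for every real x for which both sides are defined.

Conclusion: True.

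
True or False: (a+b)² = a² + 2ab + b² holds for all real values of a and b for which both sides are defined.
True.

Claim: (a+b)² = a² + 2ab + b².
Reasoning: Expand: (a+b)² = (a+b)(a+b) = a·a + a·b + b·a + b·b = a² + 2ab + b².
So the two sides agree for all real values of a and b for which both sides are defined.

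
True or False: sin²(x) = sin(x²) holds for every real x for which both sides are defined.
Claim: sin²(x) = sin(x²).
Test a specific point where both sides are defined: x = π/4.
LHS = sin²(x) ≈ 0.5000
RHS = sin(x²) ≈ 0.5785
Since 0.5000 ≠ 0.5785, the equation fails at this point, so it cannot hold for every real x for which both sides are defined.
sin²(x) means (sin x)², squaring the output; sin(x²) squares the input. These are different functions.

Conclusion: False.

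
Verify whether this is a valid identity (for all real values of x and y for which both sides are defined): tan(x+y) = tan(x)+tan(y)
Claim: tan(x+y) = tan(x)+tan(y).
Test a specific point where both sides are defined: x = 3π/4, y = π/6.
LHS = tan(x+y) ≈ -0.2679
RHS = tan(x)+tan(y) ≈ -0.4226
Since -0.2679 ≠ -0.4226, the equation fails at this point, so it cannot hold for all real values of x and y for which both sides are defined.
The correct formula is tan(x+y) = (tan(x) + tan(y))/(1 - tan(x)tan(y)).

Conclusion: No, this is NOT an identity.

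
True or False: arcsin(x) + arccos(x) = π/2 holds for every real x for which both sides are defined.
Claim: arcsin(x) + arccos(x) = π/2.
Reasoning: Both sides are defined for -1 ≤ x ≤ 1. Let θ = arcsin(x), so sin θ = x and θ ∈ [-π/2, π/2]. Then cos(π/2 - θ) = sin θ = x and π/2 - θ ∈ [0, π], which is exactly the range of arccos, so arccos(x) = π/2 - θ. Adding: arcsin(x) + arccos(x) = θ + (π/2 - θ) = π/2.
So the two sides agree for every real x for which both sides are defined.

Conclusion: True.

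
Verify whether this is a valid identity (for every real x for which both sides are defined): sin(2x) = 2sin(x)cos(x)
Claim: sin(2x) = 2sin(x)cos(x).
Reasoning: Put y = x in the addition formula sin(x+y) = sin(x)cos(y) + cos(x)sin(y): sin(2x) = sin(x)cos(x) + cos(x)sin(x) = 2sin(x)cos(x).
So the two sides agree for every real x for which both sides are defined.

Conclusion: Yes, this is an identity.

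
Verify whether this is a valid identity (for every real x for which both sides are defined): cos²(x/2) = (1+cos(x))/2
Claim: cos²(x/2) = (1+cos(x))/2.
Reasoning: Use cos(2θ) = 2cos²θ - 1 with θ = x/2: cos(x) = 2cos²(x/2) - 1. Solving for cos²(x/2) gives (1 + cos(x))/2.
So the two sides agree for every real x for which both sides are defined.

Conclusion: Yes, this is an identity.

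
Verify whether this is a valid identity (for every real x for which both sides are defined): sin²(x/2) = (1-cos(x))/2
Claim: sin²(x/2) = (1-cos(x))/2.
Reasoning: Use cos(2θ) = 1 - 2sin²θ with θ = x/2: cos(x) = 1 - 2sin²(x/2). Solving for sin²(x/2) gives (1 - cos(x))/2.
So the two sides agree for every real x for which both sides are defined.

Conclusion: Yes, this is an identity.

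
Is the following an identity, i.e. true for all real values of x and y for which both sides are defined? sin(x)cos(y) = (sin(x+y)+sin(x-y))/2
Yes, this is an identity.

Claim: sin(x)cos(y) = (sin(x+y)+sin(x-y))/2.
Reasoning: sin(x+y) = sin(x)cos(y) + cos(x)sin(y) and sin(x-y) = sin(x)cos(y) - cos(x)sin(y). Adding, sin(x+y) + sin(x-y) = 2sin(x)cos(y); divide by 2.
So the two sides agree for all real values of x and y for which both sides are defined.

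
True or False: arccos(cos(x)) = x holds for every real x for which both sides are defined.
Claim: arccos(cos(x)) = x.
Test a specific point where both sides are defined: x = -π/4.
LHS = arccos(cos(x)) ≈ 0.7854
RHS = x ≈ -0.7854
Since 0.7854 ≠ -0.7854, the equation fails at this point, so it cannot hold for every real x for which both sides are defined.
arccos only returns values in [0, π], so arccos(cos(x)) = x holds only for x in that interval, not for all real x.

Conclusion: False.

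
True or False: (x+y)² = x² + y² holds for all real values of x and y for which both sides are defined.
False.

Claim: (x+y)² = x² + y².
Test a specific point where both sides are defined: x = 3, y = 1.
LHS = (x+y)² ≈ 16.0000
RHS = x² + y² ≈ 10.0000
Since 16.0000 ≠ 10.0000, the equation fails at this point, so it cannot hold for all real values of x and y for which both sides are defined.
The correct expansion is (x+y)² = x² + 2xy + y²; the cross term 2xy is missing.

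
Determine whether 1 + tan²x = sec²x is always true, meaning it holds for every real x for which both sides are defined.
Yes, this is an identity.

Claim: 1 + tan²x = sec²x.
Reasoning: Start from sin²x + cos²x = 1 and divide every term by cos²x (allowed wherever tan x and sec x are defined): tan²x + 1 = 1/cos²x = sec²x.
So the two sides agree for every real x for which both sides are defined.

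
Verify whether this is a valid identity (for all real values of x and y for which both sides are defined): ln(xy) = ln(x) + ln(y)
Claim: ln(xy) = ln(x) + ln(y).
Reasoning: Both sides are simultaneously defined only when x, y > 0. Write x = e^p, y = e^q (p = ln x, q = ln y). Then xy = e^p · e^q = e^(p+q), so ln(xy) = p + q = ln(x) + ln(y).
So the two sides agree for all real values of x and y for which both sides are defined.

Conclusion: Yes, this is an identity.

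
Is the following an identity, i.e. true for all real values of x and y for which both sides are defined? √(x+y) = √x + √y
Claim: √(x+y) = √x + √y.
Test a specific point where both sides are defined: x = 3/2, y = 2.
LHS = √(x+y) ≈ 1.8708
RHS = √x + √y ≈ 2.6390
Since 1.8708 ≠ 2.6390, the equation fails at this point, so it cannot hold for all real values of x and y for which both sides are defined.
Squaring the right side gives x + 2√(xy) + y, not x + y.

Conclusion: No, this is NOT an identity.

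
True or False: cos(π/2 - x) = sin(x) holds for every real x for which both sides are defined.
Claim: cos(π/2 - x) = sin(x).
Reasoning: Use cos(u - v) = cos(u)cos(v) + sin(u)sin(v) with u = π/2, v = x: cos(π/2)cos(x) + sin(π/2)sin(x) = 0·cos(x) + 1·sin(x) = sin(x).
So the two sides agree for every real x for which both sides are defined.

Conclusion: True.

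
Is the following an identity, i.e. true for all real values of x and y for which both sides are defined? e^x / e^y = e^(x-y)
Claim: e^x / e^y = e^(x-y).
Reasoning: 1/e^y = e^(-y), so e^x / e^y = e^x · e^(-y) = e^(x + (-y)) = e^(x-y) by the product rule for exponents.
So the two sides agree for all real values of x and y for which both sides are defined.

Conclusion: Yes, this is an identity.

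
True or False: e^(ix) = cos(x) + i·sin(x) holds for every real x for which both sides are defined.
Claim: e^(ix) = cos(x) + i·sin(x).
Reasoning: Euler's formula. Expand e^(ix) = Σ (ix)^k / k!. Since i² = -1, the even-k terms are Σ (-1)^m x^(2m)/(2m)! = cos(x) and the odd-k terms are i · Σ (-1)^m x^(2m+1)/(2m+1)! = i·sin(x).
So the two sides agree for every real x for which both sides are defined.

Conclusion: True.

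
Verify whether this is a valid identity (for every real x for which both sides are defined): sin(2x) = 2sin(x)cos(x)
Claim: sin(2x) = 2sin(x)cos(x).
Reasoning: Put y = x in the addition formula sin(x+y) = sin(x)cos(y) + cos(x)sin(y): sin(2x) = sin(x)cos(x) + cos(x)sin(x) = 2sin(x)cos(x).
So the two sides agree for every real x for which both sides are defined.

Conclusion: Yes, this is an identity.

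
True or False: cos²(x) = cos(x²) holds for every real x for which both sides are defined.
False.

Claim: cos²(x) = cos(x²).
Test a specific point where both sides are defined: x = π/4.
LHS = cos²(x) ≈ 0.5000
RHS = cos(x²) ≈ 0.8157
Since 0.5000 ≠ 0.8157, the equation fails at this point, so it cannot hold for every real x for which both sides are defined.
cos²(x) means (cos x)², squaring the output; cos(x²) squares the input. These are different functions.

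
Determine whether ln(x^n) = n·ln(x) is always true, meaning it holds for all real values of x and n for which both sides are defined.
Claim: ln(x^n) = n·ln(x).
Reasoning: The right side requires x > 0. For x > 0, x^n = (e^(ln x))^n = e^(n·ln x), so taking ln of both sides gives ln(x^n) = n·ln(x).
So the two sides agree for all real values of x and n for which both sides are defined.

Conclusion: Yes, this is an identity.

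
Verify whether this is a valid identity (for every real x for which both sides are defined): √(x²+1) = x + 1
Claim: √(x²+1) = x + 1.
Test a specific point where both sides are defined: x = -1.
LHS = √(x²+1) ≈ 1.4142
RHS = x + 1 ≈ 0.0000
Since 1.4142 ≠ 0.0000, the equation fails at this point, so it cannot hold for every real x for which both sides are defined.
(x+1)² = x² + 2x + 1 ≠ x² + 1 unless x = 0.

Conclusion: No, this is NOT an identity.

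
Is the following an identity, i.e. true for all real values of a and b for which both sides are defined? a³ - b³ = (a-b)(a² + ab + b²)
Yes, this is an identity.

Claim: a³ - b³ = (a-b)(a² + ab + b²).
Reasoning: Expand the right side: (a-b)(a² + ab + b²) = a³ + a²b + ab² - a²b - ab² - b³ = a³ - b³ (the middle terms cancel in pairs).
So the two sides agree for all real values of a and b for which both sides are defined.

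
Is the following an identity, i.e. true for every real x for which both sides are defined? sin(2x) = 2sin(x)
No, this is NOT an identity.

Claim: sin(2x) = 2sin(x).
Test a specific point where both sides are defined: x = π/6.
LHS = sin(2x) ≈ 0.8660
RHS = 2sin(x) ≈ 1.0000
Since 0.8660 ≠ 1.0000, the equation fails at this point, so it cannot hold for every real x for which both sides are defined.
The correct double-angle formula is sin(2x) = 2sin(x)cos(x).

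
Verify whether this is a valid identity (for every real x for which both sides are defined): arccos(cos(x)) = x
No, this is NOT an identity.

Claim: arccos(cos(x)) = x.
Test a specific point where both sides are defined: x = -π/3.
LHS = arccos(cos(x)) ≈ 1.0472
RHS = x ≈ -1.0472
Since 1.0472 ≠ -1.0472, the equation fails at this point, so it cannot hold for every real x for which both sides are defined.
arccos only returns values in [0, π], so arccos(cos(x)) = x holds only for x in that interval, not for all real x.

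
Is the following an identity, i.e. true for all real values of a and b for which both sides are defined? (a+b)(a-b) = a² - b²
Claim: (a+b)(a-b) = a² - b².
Reasoning: Expand: (a+b)(a-b) = a² - ab + ba - b² = a² - b² (the cross terms cancel).
So the two sides agree for all real values of a and b for which both sides are defined.

Conclusion: Yes, this is an identity.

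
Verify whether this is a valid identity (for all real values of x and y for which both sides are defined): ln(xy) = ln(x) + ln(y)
Claim: ln(xy) = ln(x) + ln(y).
Reasoning: Both sides are simultaneously defined only when x, y > 0. Write x = e^p, y = e^q (p = ln x, q = ln y). Then xy = e^p · e^q = e^(p+q), so ln(xy) = p + q = ln(x) + ln(y).
So the two sides agree for all real values of x and y for which both sides are defined.

Conclusion: Yes, this is an identity.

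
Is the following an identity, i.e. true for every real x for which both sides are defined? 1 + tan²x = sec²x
Claim: 1 + tan²x = sec²x.
Reasoning: Start from sin²x + cos²x = 1 and divide every term by cos²x (allowed wherever tan x and sec x are defined): tan²x + 1 = 1/cos²x = sec²x.
So the two sides agree for every real x for which both sides are defined.

Conclusion: Yes, this is an identity.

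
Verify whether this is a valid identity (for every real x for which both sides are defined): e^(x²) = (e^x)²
Claim: e^(x²) = (e^x)².
Test a specific point where both sides are defined: x = 1.
LHS = e^(x²) ≈ 2.7183
RHS = (e^x)² ≈ 7.3891
Since 2.7183 ≠ 7.3891, the equation fails at this point, so it cannot hold for every real x for which both sides are defined.
(e^x)² = e^(2x), and 2x ≠ x² in general.

Conclusion: No, this is NOT an identity.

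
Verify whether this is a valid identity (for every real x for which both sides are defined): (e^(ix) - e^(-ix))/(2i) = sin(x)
Yes, this is an identity.

Claim: (e^(ix) - e^(-ix))/(2i) = sin(x).
Reasoning: By Euler's formula e^(ix) = cos(x) + i·sin(x) and e^(-ix) = cos(x) - i·sin(x). Subtracting cancels the cosine terms: e^(ix) - e^(-ix) = 2i·sin(x); divide by 2i.
So the two sides agree for every real x for which both sides are defined.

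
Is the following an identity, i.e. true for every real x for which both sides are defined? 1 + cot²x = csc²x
Claim: 1 + cot²x = csc²x.
Reasoning: Start from sin²x + cos²x = 1 and divide every term by sin²x (allowed wherever cot x and csc x are defined): 1 + cot²x = 1/sin²x = csc²x.
So the two sides agree for every real x for which both sides are defined.

Conclusion: Yes, this is an identity.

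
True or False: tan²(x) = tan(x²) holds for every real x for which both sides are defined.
False.

Claim: tan²(x) = tan(x²).
Test a specific point where both sides are defined: x = 3π/4.
LHS = tan²(x) ≈ 1.0000
RHS = tan(x²) ≈ -0.8977
Since 1.0000 ≠ -0.8977, the equation fails at this point, so it cannot hold for every real x for which both sides are defined.
tan²(x) means (tan x)², squaring the output; tan(x²) squares the input. These are different functions.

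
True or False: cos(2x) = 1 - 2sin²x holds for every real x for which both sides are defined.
True.

Claim: cos(2x) = 1 - 2sin²x.
Reasoning: cos(2x) = cos²x - sin²x. Replace cos²x by 1 - sin²x: (1 - sin²x) - sin²x = 1 - 2sin²x.
So the two sides agree for every real x for which both sides are defined.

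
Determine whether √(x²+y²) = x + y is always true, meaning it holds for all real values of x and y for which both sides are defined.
No, this is NOT an identity.

Claim: √(x²+y²) = x + y.
Test a specific point where both sides are defined: x = -2, y = 3.
LHS = √(x²+y²) ≈ 3.6056
RHS = x + y ≈ 1.0000
Since 3.6056 ≠ 1.0000, the equation fails at this point, so it cannot hold for all real values of x and y for which both sides are defined.
(x+y)² = x² + 2xy + y², not x² + y², so the square root does not split this way.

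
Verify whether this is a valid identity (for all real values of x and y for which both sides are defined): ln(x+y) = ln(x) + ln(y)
Claim: ln(x+y) = ln(x) + ln(y).
Test a specific point where both sides are defined: x = 1/2, y = 5.
LHS = ln(x+y) ≈ 1.7047
RHS = ln(x) + ln(y) ≈ 0.9163
Since 1.7047 ≠ 0.9163, the equation fails at this point, so it cannot hold for all real values of x and y for which both sides are defined.
ln(x) + ln(y) = ln(xy), not ln(x+y).

Conclusion: No, this is NOT an identity.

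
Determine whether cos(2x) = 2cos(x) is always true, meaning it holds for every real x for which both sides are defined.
Claim: cos(2x) = 2cos(x).
Test a specific point where both sides are defined: x = π.
LHS = cos(2x) ≈ 1.0000
RHS = 2cos(x) ≈ -2.0000
Since 1.0000 ≠ -2.0000, the equation fails at this point, so it cannot hold for every real x for which both sides are defined.
The correct double-angle formula is cos(2x) = cos²x - sin²x.

Conclusion: No, this is NOT an identity.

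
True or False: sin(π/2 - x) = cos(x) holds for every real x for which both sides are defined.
Claim: sin(π/2 - x) = cos(x).
Reasoning: Use sin(u - v) = sin(u)cos(v) - cos(u)sin(v) with u = π/2, v = x: sin(π/2)cos(x) - cos(π/2)sin(x) = 1·cos(x) - 0·sin(x) = cos(x).
So the two sides agree for every real x for which both sides are defined.

Conclusion: True.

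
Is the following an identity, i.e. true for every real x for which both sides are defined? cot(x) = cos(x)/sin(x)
Claim: cot(x) = cos(x)/sin(x).
Reasoning: cot(x) is defined as 1/tan(x) = 1/(sin(x)/cos(x)) = cos(x)/sin(x), wherever sin(x) ≠ 0.
So the two sides agree for every real x for which both sides are defined.

Conclusion: Yes, this is an identity.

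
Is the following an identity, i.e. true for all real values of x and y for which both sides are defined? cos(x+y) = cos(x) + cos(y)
Claim: cos(x+y) = cos(x) + cos(y).
Test a specific point where both sides are defined: x = -π/6, y = -π/2.
LHS = cos(x+y) ≈ -0.5000
RHS = cos(x) + cos(y) ≈ 0.8660
Since -0.5000 ≠ 0.8660, the equation fails at this point, so it cannot hold for all real values of x and y for which both sides are defined.
The correct expansion is cos(x+y) = cos(x)cos(y) - sin(x)sin(y); cosine is not additive.

Conclusion: No, this is NOT an identity.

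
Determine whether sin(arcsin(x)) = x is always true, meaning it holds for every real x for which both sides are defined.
Claim: sin(arcsin(x)) = x.
Reasoning: For -1 ≤ x ≤ 1 (where arcsin is defined), arcsin(x) is by definition an angle whose sine equals x. Taking the sine of that angle returns x. (Note the other order, arcsin(sin x) = x, is NOT an identity.)
So the two sides agree for every real x for which both sides are defined.

Conclusion: Yes, this is an identity.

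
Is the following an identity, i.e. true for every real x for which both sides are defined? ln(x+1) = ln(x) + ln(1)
Claim: ln(x+1) = ln(x) + ln(1).
Test a specific point where both sides are defined: x = 3.
LHS = ln(x+1) ≈ 1.3863
RHS = ln(x) + ln(1) ≈ 1.0986
Since 1.3863 ≠ 1.0986, the equation fails at this point, so it cannot hold for every real x for which both sides are defined.
ln(1) = 0, so the right side is just ln(x), which differs from ln(x+1).

Conclusion: No, this is NOT an identity.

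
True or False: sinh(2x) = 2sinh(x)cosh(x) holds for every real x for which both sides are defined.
True.

Claim: sinh(2x) = 2sinh(x)cosh(x).
Reasoning: 2sinh(x)cosh(x) = 2 · (e^x - e^-x)/2 · (e^x + e^-x)/2 = (e^(2x) - e^(-2x))/2 = sinh(2x).
So the two sides agree for every real x for which both sides are defined.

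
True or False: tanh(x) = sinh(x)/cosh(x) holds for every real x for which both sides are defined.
Claim: tanh(x) = sinh(x)/cosh(x).
Reasoning: tanh(x) is defined as sinh(x)/cosh(x) = (e^x - e^-x)/(e^x + e^-x); cosh(x) ≥ 1 is never zero, so this holds for every real x.
So the two sides agree for every real x for which both sides are defined.

Conclusion: True.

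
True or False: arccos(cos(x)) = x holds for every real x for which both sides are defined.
Claim: arccos(cos(x)) = x.
Test a specific point where both sides are defined: x = -π/3.
LHS = arccos(cos(x)) ≈ 1.0472
RHS = x ≈ -1.0472
Since 1.0472 ≠ -1.0472, the equation fails at this point, so it cannot hold for every real x for which both sides are defined.
arccos only returns values in [0, π], so arccos(cos(x)) = x holds only for x in that interval, not for all real x.

Conclusion: False.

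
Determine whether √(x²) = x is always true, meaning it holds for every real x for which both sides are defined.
No, this is NOT an identity.

Claim: √(x²) = x.
Test a specific point where both sides are defined: x = -1.
LHS = √(x²) ≈ 1.0000
RHS = x ≈ -1.0000
Since 1.0000 ≠ -1.0000, the equation fails at this point, so it cannot hold for every real x for which both sides are defined.
√(x²) = |x|, which differs from x whenever x < 0 (both sides are defined for every real x).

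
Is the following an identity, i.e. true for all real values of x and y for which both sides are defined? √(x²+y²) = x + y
Claim: √(x²+y²) = x + y.
Test a specific point where both sides are defined: x = 2, y = 2.
LHS = √(x²+y²) ≈ 2.8284
RHS = x + y ≈ 4.0000
Since 2.8284 ≠ 4.0000, the equation fails at this point, so it cannot hold for all real values of x and y for which both sides are defined.
(x+y)² = x² + 2xy + y², not x² + y², so the square root does not split this way.

Conclusion: No, this is NOT an identity.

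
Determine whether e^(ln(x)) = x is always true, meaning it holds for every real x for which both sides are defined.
Claim: e^(ln(x)) = x.
Reasoning: For x > 0, ln(x) is by definition the exponent p such that e^p = x. Raising e to that exponent therefore returns x: e^(ln x) = x.
So the two sides agree for every real x for which both sides are defined.

Conclusion: Yes, this is an identity.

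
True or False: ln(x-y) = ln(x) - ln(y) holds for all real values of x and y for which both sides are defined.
Claim: ln(x-y) = ln(x) - ln(y).
Test a specific point where both sides are defined: x = 5, y = 2.
LHS = ln(x-y) ≈ 1.0986
RHS = ln(x) - ln(y) ≈ 0.9163
Since 1.0986 ≠ 0.9163, the equation fails at this point, so it cannot hold for all real values of x and y for which both sides are defined.
ln(x) - ln(y) = ln(x/y), not ln(x-y).

Conclusion: False.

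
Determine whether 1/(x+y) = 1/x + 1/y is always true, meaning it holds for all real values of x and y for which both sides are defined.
Claim: 1/(x+y) = 1/x + 1/y.
Test a specific point where both sides are defined: x = -3, y = -1.
LHS = 1/(x+y) ≈ -0.2500
RHS = 1/x + 1/y ≈ -1.3333
Since -0.2500 ≠ -1.3333, the equation fails at this point, so it cannot hold for all real values of x and y for which both sides are defined.
1/x + 1/y = (x+y)/(xy), which is not 1/(x+y).

Conclusion: No, this is NOT an identity.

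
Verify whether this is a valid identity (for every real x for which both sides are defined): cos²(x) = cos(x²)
Claim: cos²(x) = cos(x²).
Test a specific point where both sides are defined: x = π/2.
LHS = cos²(x) ≈ 0.0000
RHS = cos(x²) ≈ -0.7812
Since 0.0000 ≠ -0.7812, the equation fails at this point, so it cannot hold for every real x for which both sides are defined.
cos²(x) means (cos x)², squaring the output; cos(x²) squares the input. These are different functions.

Conclusion: No, this is NOT an identity.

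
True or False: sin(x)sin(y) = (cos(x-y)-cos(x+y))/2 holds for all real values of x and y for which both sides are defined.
Claim: sin(x)sin(y) = (cos(x-y)-cos(x+y))/2.
Reasoning: cos(x-y) = cos(x)cos(y) + sin(x)sin(y) and cos(x+y) = cos(x)cos(y) - sin(x)sin(y). Subtracting, cos(x-y) - cos(x+y) = 2sin(x)sin(y); divide by 2.
So the two sides agree for all real values of x and y for which both sides are defined.

Conclusion: True.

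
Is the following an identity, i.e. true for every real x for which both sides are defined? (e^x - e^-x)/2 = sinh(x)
Yes, this is an identity.

Claim: (e^x - e^-x)/2 = sinh(x).
Reasoning: This is exactly the definition of the hyperbolic sine: sinh(x) := (e^x - e^-x)/2.
So the two sides agree for every real x for which both sides are defined.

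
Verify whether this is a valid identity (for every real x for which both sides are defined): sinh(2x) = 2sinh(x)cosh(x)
Yes, this is an identity.

Claim: sinh(2x) = 2sinh(x)cosh(x).
Reasoning: 2sinh(x)cosh(x) = 2 · (e^x - e^-x)/2 · (e^x + e^-x)/2 = (e^(2x) - e^(-2x))/2 = sinh(2x).
So the two sides agree for every real x for which both sides are defined.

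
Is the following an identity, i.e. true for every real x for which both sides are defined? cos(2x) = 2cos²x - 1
Yes, this is an identity.

Claim: cos(2x) = 2cos²x - 1.
Reasoning: cos(2x) = cos²x - sin²x. Replace sin²x by 1 - cos²x: cos²x - (1 - cos²x) = 2cos²x - 1.
So the two sides agree for every real x for which both sides are defined.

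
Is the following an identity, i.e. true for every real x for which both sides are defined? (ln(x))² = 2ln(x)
No, this is NOT an identity.

Claim: (ln(x))² = 2ln(x).
Test a specific point where both sides are defined: x = 5.
LHS = (ln(x))² ≈ 2.5903
RHS = 2ln(x) ≈ 3.2189
Since 2.5903 ≠ 3.2189, the equation fails at this point, so it cannot hold for every real x for which both sides are defined.
2ln(x) equals ln(x²), which is not the same as (ln x)².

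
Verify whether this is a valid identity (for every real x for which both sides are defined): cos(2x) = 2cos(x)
Claim: cos(2x) = 2cos(x).
Test a specific point where both sides are defined: x = π/6.
LHS = cos(2x) ≈ 0.5000
RHS = 2cos(x) ≈ 1.7321
Since 0.5000 ≠ 1.7321, the equation fails at this point, so it cannot hold for every real x for which both sides are defined.
The correct double-angle formula is cos(2x) = cos²x - sin²x.

Conclusion: No, this is NOT an identity.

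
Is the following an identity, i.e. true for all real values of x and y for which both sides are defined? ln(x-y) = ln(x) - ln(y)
No, this is NOT an identity.

Claim: ln(x-y) = ln(x) - ln(y).
Test a specific point where both sides are defined: x = 5, y = 4.
LHS = ln(x-y) ≈ 0.0000
RHS = ln(x) - ln(y) ≈ 0.2231
Since 0.0000 ≠ 0.2231, the equation fails at this point, so it cannot hold for all real values of x and y for which both sides are defined.
ln(x) - ln(y) = ln(x/y), not ln(x-y).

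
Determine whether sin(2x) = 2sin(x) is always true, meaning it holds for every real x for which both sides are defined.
No, this is NOT an identity.

Claim: sin(2x) = 2sin(x).
Test a specific point where both sides are defined: x = 3π/4.
LHS = sin(2x) ≈ -1.0000
RHS = 2sin(x) ≈ 1.4142
Since -1.0000 ≠ 1.4142, the equation fails at this point, so it cannot hold for every real x for which both sides are defined.
The correct double-angle formula is sin(2x) = 2sin(x)cos(x).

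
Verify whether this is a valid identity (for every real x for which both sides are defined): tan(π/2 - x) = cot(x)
Claim: tan(π/2 - x) = cot(x).
Reasoning: tan(π/2 - x) = sin(π/2 - x)/cos(π/2 - x) = cos(x)/sin(x) = cot(x), using the cofunction identities sin(π/2 - x) = cos(x) and cos(π/2 - x) = sin(x).
So the two sides agree for every real x for which both sides are defined.

Conclusion: Yes, this is an identity.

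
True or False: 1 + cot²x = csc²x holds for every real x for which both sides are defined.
True.

Claim: 1 + cot²x = csc²x.
Reasoning: Start from sin²x + cos²x = 1 and divide every term by sin²x (allowed wherever cot x and csc x are defined): 1 + cot²x = 1/sin²x = csc²x.
So the two sides agree for every real x for which both sides are defined.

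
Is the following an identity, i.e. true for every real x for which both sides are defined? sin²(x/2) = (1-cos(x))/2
Yes, this is an identity.

Claim: sin²(x/2) = (1-cos(x))/2.
Reasoning: Use cos(2θ) = 1 - 2sin²θ with θ = x/2: cos(x) = 1 - 2sin²(x/2). Solving for sin²(x/2) gives (1 - cos(x))/2.
So the two sides agree for every real x for which both sides are defined.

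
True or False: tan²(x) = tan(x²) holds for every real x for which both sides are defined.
False.

Claim: tan²(x) = tan(x²).
Test a specific point where both sides are defined: x = -π/3.
LHS = tan²(x) ≈ 3.0000
RHS = tan(x²) ≈ 1.9485
Since 3.0000 ≠ 1.9485, the equation fails at this point, so it cannot hold for every real x for which both sides are defined.
tan²(x) means (tan x)², squaring the output; tan(x²) squares the input. These are different functions.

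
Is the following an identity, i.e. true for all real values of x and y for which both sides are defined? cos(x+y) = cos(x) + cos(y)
No, this is NOT an identity.

Claim: cos(x+y) = cos(x) + cos(y).
Test a specific point where both sides are defined: x = -π/4, y = -π/6.
LHS = cos(x+y) ≈ 0.2588
RHS = cos(x) + cos(y) ≈ 1.5731
Since 0.2588 ≠ 1.5731, the equation fails at this point, so it cannot hold for all real values of x and y for which both sides are defined.
The correct expansion is cos(x+y) = cos(x)cos(y) - sin(x)sin(y); cosine is not additive.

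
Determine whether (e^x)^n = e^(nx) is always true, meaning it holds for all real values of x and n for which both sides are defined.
Yes, this is an identity.

Claim: (e^x)^n = e^(nx).
Reasoning: e^x is a positive real number, and for a positive base B and real exponent n, B^n = e^(n·ln B). With B = e^x, ln B = x, so (e^x)^n = e^(n·x).
So the two sides agree for all real values of x and n for which both sides are defined.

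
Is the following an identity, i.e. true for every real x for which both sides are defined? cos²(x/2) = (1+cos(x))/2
Claim: cos²(x/2) = (1+cos(x))/2.
Reasoning: Use cos(2θ) = 2cos²θ - 1 with θ = x/2: cos(x) = 2cos²(x/2) - 1. Solving for cos²(x/2) gives (1 + cos(x))/2.
So the two sides agree for every real x for which both sides are defined.

Conclusion: Yes, this is an identity.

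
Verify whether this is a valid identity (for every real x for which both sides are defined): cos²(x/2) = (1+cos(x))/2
Claim: cos²(x/2) = (1+cos(x))/2.
Reasoning: Use cos(2θ) = 2cos²θ - 1 with θ = x/2: cos(x) = 2cos²(x/2) - 1. Solving for cos²(x/2) gives (1 + cos(x))/2.
So the two sides agree for every real x for which both sides are defined.

Conclusion: Yes, this is an identity.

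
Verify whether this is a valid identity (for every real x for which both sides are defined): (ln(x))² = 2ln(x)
Claim: (ln(x))² = 2ln(x).
Test a specific point where both sides are defined: x = 5.
LHS = (ln(x))² ≈ 2.5903
RHS = 2ln(x) ≈ 3.2189
Since 2.5903 ≠ 3.2189, the equation fails at this point, so it cannot hold for every real x for which both sides are defined.
2ln(x) equals ln(x²), which is not the same as (ln x)².

Conclusion: No, this is NOT an identity.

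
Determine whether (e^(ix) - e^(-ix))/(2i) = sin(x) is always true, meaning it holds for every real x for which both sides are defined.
Claim: (e^(ix) - e^(-ix))/(2i) = sin(x).
Reasoning: By Euler's formula e^(ix) = cos(x) + i·sin(x) and e^(-ix) = cos(x) - i·sin(x). Subtracting cancels the cosine terms: e^(ix) - e^(-ix) = 2i·sin(x); divide by 2i.
So the two sides agree for every real x for which both sides are defined.

Conclusion: Yes, this is an identity.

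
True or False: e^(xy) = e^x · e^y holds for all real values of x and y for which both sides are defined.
Claim: e^(xy) = e^x · e^y.
Test a specific point where both sides are defined: x = -2, y = 5.
LHS = e^(xy) ≈ 0.0000
RHS = e^x · e^y ≈ 20.0855
Since 0.0000 ≠ 20.0855, the equation fails at this point, so it cannot hold for all real values of x and y for which both sides are defined.
e^x · e^y = e^(x+y), not e^(xy).

Conclusion: False.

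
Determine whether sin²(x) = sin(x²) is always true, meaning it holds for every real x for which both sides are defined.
Claim: sin²(x) = sin(x²).
Test a specific point where both sides are defined: x = -π/4.
LHS = sin²(x) ≈ 0.5000
RHS = sin(x²) ≈ 0.5785
Since 0.5000 ≠ 0.5785, the equation fails at this point, so it cannot hold for every real x for which both sides are defined.
sin²(x) means (sin x)², squaring the output; sin(x²) squares the input. These are different functions.

Conclusion: No, this is NOT an identity.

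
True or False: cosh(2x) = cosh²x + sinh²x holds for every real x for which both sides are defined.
Claim: cosh(2x) = cosh²x + sinh²x.
Reasoning: cosh²x = (e^(2x) + 2 + e^(-2x))/4 and sinh²x = (e^(2x) - 2 + e^(-2x))/4. Adding gives (2e^(2x) + 2e^(-2x))/4 = (e^(2x) + e^(-2x))/2 = cosh(2x).
So the two sides agree for every real x for which both sides are defined.

Conclusion: True.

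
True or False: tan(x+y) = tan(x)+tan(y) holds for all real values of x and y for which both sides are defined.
Claim: tan(x+y) = tan(x)+tan(y).
Test a specific point where both sides are defined: x = -π/4, y = π/3.
LHS = tan(x+y) ≈ 0.2679
RHS = tan(x)+tan(y) ≈ 0.7321
Since 0.2679 ≠ 0.7321, the equation fails at this point, so it cannot hold for all real values of x and y for which both sides are defined.
The correct formula is tan(x+y) = (tan(x) + tan(y))/(1 - tan(x)tan(y)).

Conclusion: False.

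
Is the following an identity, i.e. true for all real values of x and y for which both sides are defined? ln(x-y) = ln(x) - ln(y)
No, this is NOT an identity.

Claim: ln(x-y) = ln(x) - ln(y).
Test a specific point where both sides are defined: x = 3, y = 1/2.
LHS = ln(x-y) ≈ 0.9163
RHS = ln(x) - ln(y) ≈ 1.7918
Since 0.9163 ≠ 1.7918, the equation fails at this point, so it cannot hold for all real values of x and y for which both sides are defined.
ln(x) - ln(y) = ln(x/y), not ln(x-y).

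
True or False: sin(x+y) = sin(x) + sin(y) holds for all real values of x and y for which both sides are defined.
Claim: sin(x+y) = sin(x) + sin(y).
Test a specific point where both sides are defined: x = π, y = -π/2.
LHS = sin(x+y) ≈ 1.0000
RHS = sin(x) + sin(y) ≈ -1.0000
Since 1.0000 ≠ -1.0000, the equation fails at this point, so it cannot hold for all real values of x and y for which both sides are defined.
The correct expansion is sin(x+y) = sin(x)cos(y) + cos(x)sin(y); sine is not additive.

Conclusion: False.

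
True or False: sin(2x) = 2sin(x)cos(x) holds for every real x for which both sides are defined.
True.

Claim: sin(2x) = 2sin(x)cos(x).
Reasoning: Put y = x in the addition formula sin(x+y) = sin(x)cos(y) + cos(x)sin(y): sin(2x) = sin(x)cos(x) + cos(x)sin(x) = 2sin(x)cos(x).
So the two sides agree for every real x for which both sides are defined.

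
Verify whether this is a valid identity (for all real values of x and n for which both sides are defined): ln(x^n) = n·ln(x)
Claim: ln(x^n) = n·ln(x).
Reasoning: The right side requires x > 0. For x > 0, x^n = (e^(ln x))^n = e^(n·ln x), so taking ln of both sides gives ln(x^n) = n·ln(x).
So the two sides agree for all real values of x and n for which both sides are defined.

Conclusion: Yes, this is an identity.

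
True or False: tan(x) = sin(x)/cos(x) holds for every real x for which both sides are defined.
True.

Claim: tan(x) = sin(x)/cos(x).
Reasoning: For an angle x whose terminal point on the unit circle is (cos x, sin x), tan(x) is defined as the ratio (second coordinate)/(first coordinate) = sin(x)/cos(x), wherever cos(x) ≠ 0.
So the two sides agree for every real x for which both sides are defined.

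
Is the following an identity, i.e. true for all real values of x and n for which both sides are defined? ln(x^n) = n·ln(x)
Yes, this is an identity.

Claim: ln(x^n) = n·ln(x).
Reasoning: The right side requires x > 0. For x > 0, x^n = (e^(ln x))^n = e^(n·ln x), so taking ln of both sides gives ln(x^n) = n·ln(x).
So the two sides agree for all real values of x and n for which both sides are defined.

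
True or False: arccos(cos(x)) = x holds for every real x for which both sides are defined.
False.

Claim: arccos(cos(x)) = x.
Test a specific point where both sides are defined: x = -π/2.
LHS = arccos(cos(x)) ≈ 1.5708
RHS = x ≈ -1.5708
Since 1.5708 ≠ -1.5708, the equation fails at this point, so it cannot hold for every real x for which both sides are defined.
arccos only returns values in [0, π], so arccos(cos(x)) = x holds only for x in that interval, not for all real x.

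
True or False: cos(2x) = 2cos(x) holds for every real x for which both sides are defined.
False.

Claim: cos(2x) = 2cos(x).
Test a specific point where both sides are defined: x = -π/2.
LHS = cos(2x) ≈ -1.0000
RHS = 2cos(x) ≈ 0.0000
Since -1.0000 ≠ 0.0000, the equation fails at this point, so it cannot hold for every real x for which both sides are defined.
The correct double-angle formula is cos(2x) = cos²x - sin²x.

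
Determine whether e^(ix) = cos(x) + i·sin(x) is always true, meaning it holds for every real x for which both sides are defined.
Claim: e^(ix) = cos(x) + i·sin(x).
Reasoning: Euler's formula. Expand e^(ix) = Σ (ix)^k / k!. Since i² = -1, the even-k terms are Σ (-1)^m x^(2m)/(2m)! = cos(x) and the odd-k terms are i · Σ (-1)^m x^(2m+1)/(2m+1)! = i·sin(x).
So the two sides agree for every real x for which both sides are defined.

Conclusion: Yes, this is an identity.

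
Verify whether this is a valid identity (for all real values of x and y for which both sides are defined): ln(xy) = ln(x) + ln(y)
Yes, this is an identity.

Claim: ln(xy) = ln(x) + ln(y).
Reasoning: Both sides are simultaneously defined only when x, y > 0. Write x = e^p, y = e^q (p = ln x, q = ln y). Then xy = e^p · e^q = e^(p+q), so ln(xy) = p + q = ln(x) + ln(y).
So the two sides agree for all real values of x and y for which both sides are defined.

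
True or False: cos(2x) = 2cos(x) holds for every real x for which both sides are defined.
False.

Claim: cos(2x) = 2cos(x).
Test a specific point where both sides are defined: x = π/3.
LHS = cos(2x) ≈ -0.5000
RHS = 2cos(x) ≈ 1.0000
Since -0.5000 ≠ 1.0000, the equation fails at this point, so it cannot hold for every real x for which both sides are defined.
The correct double-angle formula is cos(2x) = cos²x - sin²x.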